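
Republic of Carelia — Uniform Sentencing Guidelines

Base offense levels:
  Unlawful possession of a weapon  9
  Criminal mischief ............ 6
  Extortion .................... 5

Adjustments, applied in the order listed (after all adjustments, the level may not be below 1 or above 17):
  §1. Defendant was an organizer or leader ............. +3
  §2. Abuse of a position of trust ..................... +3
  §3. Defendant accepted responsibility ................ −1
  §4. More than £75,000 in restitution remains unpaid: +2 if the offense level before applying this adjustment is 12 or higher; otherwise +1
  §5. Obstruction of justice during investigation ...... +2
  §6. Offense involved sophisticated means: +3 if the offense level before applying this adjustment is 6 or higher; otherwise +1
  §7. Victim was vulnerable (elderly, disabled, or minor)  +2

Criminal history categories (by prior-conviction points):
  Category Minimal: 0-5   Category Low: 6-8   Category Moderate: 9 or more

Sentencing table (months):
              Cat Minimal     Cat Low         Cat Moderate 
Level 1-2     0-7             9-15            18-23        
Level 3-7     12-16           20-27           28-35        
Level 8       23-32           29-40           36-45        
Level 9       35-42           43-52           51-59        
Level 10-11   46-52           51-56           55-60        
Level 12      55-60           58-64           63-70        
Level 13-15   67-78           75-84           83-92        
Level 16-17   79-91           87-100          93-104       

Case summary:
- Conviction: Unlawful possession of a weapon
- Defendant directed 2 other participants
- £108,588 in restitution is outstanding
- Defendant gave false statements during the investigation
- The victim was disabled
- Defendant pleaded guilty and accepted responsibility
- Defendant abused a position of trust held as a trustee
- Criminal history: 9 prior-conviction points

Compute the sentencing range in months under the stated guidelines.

93-104 months

Base offense level for unlawful possession of a weapon: 9.
§1 applies: 9 + 3 = 12.
§2 applies: 12 + 3 = 15.
§3 applies: 15 − 1 = 14.
§4 applies (level before this adjustment is 14 ≥ 12, so +2): 14 + 2 = 16.
§5 applies: 16 + 2 = 18.
§6 does not apply.
§7 applies: 18 + 2 = 20.
Level 20 exceeds the maximum of 17; capped at 17.
Final offense level: 17.
Criminal history: 9 prior points → Category Moderate (9+).
Level 17 falls in the 16-17 band.
Grid: Level 16-17 × Category Moderate = 93-104 months.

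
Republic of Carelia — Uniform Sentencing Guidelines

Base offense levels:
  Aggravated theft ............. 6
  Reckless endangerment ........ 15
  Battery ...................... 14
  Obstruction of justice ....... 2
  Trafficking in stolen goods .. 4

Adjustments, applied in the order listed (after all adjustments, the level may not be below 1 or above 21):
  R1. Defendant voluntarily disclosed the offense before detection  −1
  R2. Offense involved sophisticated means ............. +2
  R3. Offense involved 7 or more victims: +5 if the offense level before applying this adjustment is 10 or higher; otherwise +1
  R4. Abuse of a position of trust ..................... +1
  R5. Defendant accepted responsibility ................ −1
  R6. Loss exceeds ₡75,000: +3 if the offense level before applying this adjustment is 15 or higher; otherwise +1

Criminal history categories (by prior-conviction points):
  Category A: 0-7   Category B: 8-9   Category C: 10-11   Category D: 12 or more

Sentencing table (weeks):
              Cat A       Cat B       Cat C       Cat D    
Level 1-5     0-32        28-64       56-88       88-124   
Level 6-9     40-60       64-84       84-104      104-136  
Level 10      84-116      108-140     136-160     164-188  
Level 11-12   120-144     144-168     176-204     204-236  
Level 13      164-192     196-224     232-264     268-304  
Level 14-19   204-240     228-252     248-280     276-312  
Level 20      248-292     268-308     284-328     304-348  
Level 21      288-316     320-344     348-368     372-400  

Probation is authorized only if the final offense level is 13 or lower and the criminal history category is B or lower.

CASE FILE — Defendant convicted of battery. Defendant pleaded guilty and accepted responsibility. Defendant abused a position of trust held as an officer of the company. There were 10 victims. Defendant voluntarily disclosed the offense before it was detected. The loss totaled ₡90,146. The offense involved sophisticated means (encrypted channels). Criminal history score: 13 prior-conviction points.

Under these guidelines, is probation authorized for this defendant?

No

Base offense level for battery: 14.
R1 applies: 14 − 1 = 13.
R2 applies: 13 + 2 = 15.
R3 applies (level before this adjustment is 15 ≥ 10, so +5): 15 + 5 = 20.
R4 applies: 20 + 1 = 21.
R5 applies: 21 − 1 = 20.
R6 applies (level before this adjustment is 20 ≥ 15, so +3): 20 + 3 = 23.
Level 23 exceeds the maximum of 21; capped at 21.
Final offense level: 21.
Criminal history: 13 prior points → Category D (12+).
Level 21 falls in the 21 band.
Grid: Level 21 × Category D = 372-400 weeks.
Probation check: level 21 > 13 and category D > B → not eligible.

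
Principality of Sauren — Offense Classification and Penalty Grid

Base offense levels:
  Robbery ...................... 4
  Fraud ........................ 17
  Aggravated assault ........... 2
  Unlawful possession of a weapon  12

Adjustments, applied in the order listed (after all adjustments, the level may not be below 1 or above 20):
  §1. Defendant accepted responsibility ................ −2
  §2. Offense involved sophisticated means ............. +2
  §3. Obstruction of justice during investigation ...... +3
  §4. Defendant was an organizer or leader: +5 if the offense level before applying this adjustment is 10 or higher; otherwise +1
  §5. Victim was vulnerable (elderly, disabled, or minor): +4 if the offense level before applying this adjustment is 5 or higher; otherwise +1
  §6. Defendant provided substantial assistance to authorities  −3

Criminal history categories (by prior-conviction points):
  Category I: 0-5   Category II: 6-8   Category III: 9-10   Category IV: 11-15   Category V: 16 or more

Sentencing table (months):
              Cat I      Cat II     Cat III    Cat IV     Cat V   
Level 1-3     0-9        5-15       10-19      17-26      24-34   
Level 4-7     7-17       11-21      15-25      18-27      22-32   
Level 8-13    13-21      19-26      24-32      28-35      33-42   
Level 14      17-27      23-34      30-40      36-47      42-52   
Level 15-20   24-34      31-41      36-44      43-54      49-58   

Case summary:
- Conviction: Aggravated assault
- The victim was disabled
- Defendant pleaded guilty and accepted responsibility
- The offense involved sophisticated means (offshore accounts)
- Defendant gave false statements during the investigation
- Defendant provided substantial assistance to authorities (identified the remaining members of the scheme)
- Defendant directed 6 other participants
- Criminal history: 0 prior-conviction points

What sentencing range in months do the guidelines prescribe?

Base offense level for aggravated assault: 2.
§1 applies: 2 − 2 = 0.
§2 applies: 0 + 2 = 2.
§3 applies: 2 + 3 = 5.
§4 applies (level before this adjustment is 5 < 10, so +1): 5 + 1 = 6.
§5 applies (level before this adjustment is 6 ≥ 5, so +4): 6 + 4 = 10.
§6 applies: 10 − 3 = 7.
Final offense level: 7.
Criminal history: 0 prior points → Category I (0-5).
Level 7 falls in the 4-7 band.
Grid: Level 4-7 × Category I = 7-17 months.

7-17 months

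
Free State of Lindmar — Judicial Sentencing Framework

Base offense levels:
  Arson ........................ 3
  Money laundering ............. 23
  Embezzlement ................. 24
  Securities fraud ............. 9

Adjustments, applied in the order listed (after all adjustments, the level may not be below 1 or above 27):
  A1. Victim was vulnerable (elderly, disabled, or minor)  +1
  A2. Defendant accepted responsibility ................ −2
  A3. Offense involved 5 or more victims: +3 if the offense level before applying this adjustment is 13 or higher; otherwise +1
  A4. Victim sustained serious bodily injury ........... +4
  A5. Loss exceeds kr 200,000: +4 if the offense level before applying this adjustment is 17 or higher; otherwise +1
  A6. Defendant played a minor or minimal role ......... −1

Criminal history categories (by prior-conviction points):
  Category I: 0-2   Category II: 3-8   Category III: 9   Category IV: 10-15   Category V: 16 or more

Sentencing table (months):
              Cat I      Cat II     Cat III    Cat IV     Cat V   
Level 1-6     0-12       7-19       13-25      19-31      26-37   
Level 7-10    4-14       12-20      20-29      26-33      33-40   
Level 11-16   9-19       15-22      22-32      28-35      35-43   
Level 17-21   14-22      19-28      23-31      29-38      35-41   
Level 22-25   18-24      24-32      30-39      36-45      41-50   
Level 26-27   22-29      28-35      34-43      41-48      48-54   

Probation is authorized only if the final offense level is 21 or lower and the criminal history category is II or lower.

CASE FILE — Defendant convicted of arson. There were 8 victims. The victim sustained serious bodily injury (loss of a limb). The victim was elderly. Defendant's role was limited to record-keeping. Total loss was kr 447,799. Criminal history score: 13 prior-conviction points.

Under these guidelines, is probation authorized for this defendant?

Base offense level for arson: 3.
A1 applies: 3 + 1 = 4.
A2 does not apply.
A3 applies (level before this adjustment is 4 < 13, so +1): 4 + 1 = 5.
A4 applies: 5 + 4 = 9.
A5 applies (level before this adjustment is 9 < 17, so +1): 9 + 1 = 10.
A6 applies: 10 − 1 = 9.
Final offense level: 9.
Criminal history: 13 prior points → Category IV (10-15).
Level 9 falls in the 7-10 band.
Grid: Level 7-10 × Category IV = 26-33 months.
Probation check: level 9 ≤ 21 and category IV > II → not eligible.

No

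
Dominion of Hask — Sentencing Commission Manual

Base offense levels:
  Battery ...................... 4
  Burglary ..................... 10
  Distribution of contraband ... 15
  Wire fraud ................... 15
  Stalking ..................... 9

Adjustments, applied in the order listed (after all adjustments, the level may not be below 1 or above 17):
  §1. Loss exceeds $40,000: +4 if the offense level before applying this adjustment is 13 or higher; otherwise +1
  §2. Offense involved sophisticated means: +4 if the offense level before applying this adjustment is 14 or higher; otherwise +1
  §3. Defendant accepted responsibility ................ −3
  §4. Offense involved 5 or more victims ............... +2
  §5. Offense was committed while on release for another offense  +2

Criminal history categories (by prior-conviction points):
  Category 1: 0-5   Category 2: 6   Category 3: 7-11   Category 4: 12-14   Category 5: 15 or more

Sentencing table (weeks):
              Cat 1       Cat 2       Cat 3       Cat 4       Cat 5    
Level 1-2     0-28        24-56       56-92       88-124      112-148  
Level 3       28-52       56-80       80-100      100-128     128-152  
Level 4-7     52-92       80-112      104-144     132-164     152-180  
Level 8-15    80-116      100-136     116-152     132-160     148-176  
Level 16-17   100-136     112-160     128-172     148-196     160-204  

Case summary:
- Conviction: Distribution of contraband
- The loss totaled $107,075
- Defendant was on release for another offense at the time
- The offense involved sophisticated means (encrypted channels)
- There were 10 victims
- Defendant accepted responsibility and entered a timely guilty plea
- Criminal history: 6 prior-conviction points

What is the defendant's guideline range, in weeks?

Base offense level for distribution of contraband: 15.
§1 applies (level before this adjustment is 15 ≥ 13, so +4): 15 + 4 = 19.
§2 applies (level before this adjustment is 19 ≥ 14, so +4): 19 + 4 = 23.
§3 applies: 23 − 3 = 20.
§4 applies: 20 + 2 = 22.
§5 applies: 22 + 2 = 24.
Level 24 exceeds the maximum of 17; capped at 17.
Final offense level: 17.
Criminal history: 6 prior points → Category 2 (6).
Level 17 falls in the 16-17 band.
Grid: Level 16-17 × Category 2 = 112-160 weeks.

112-160 weeks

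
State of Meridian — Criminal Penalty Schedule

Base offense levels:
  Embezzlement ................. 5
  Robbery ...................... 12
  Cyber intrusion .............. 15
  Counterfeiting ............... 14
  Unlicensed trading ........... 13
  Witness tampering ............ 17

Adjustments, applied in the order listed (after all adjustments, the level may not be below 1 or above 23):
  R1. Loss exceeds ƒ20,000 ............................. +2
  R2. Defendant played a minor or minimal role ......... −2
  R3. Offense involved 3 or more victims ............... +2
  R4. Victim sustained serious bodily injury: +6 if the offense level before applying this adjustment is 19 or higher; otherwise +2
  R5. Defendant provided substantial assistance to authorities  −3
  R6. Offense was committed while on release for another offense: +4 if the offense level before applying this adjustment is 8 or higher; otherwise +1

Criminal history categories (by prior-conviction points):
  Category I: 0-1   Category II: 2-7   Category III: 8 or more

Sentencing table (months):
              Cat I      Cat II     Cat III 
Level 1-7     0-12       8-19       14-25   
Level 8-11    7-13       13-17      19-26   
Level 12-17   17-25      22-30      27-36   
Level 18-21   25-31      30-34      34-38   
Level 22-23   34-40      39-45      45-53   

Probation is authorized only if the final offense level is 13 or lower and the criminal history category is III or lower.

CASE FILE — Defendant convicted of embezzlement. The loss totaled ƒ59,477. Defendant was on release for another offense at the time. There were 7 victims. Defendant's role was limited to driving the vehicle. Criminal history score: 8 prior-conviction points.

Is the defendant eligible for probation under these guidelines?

Base offense level for embezzlement: 5.
R1 applies: 5 + 2 = 7.
R2 applies: 7 − 2 = 5.
R3 applies: 5 + 2 = 7.
R5 does not apply.
R6 applies (level before this adjustment is 7 < 8, so +1): 7 + 1 = 8.
Final offense level: 8.
Criminal history: 8 prior points → Category III (8+).
Level 8 falls in the 8-11 band.
Grid: Level 8-11 × Category III = 19-26 months.
Probation check: level 8 ≤ 13 and category III ≤ III → eligible.

Yes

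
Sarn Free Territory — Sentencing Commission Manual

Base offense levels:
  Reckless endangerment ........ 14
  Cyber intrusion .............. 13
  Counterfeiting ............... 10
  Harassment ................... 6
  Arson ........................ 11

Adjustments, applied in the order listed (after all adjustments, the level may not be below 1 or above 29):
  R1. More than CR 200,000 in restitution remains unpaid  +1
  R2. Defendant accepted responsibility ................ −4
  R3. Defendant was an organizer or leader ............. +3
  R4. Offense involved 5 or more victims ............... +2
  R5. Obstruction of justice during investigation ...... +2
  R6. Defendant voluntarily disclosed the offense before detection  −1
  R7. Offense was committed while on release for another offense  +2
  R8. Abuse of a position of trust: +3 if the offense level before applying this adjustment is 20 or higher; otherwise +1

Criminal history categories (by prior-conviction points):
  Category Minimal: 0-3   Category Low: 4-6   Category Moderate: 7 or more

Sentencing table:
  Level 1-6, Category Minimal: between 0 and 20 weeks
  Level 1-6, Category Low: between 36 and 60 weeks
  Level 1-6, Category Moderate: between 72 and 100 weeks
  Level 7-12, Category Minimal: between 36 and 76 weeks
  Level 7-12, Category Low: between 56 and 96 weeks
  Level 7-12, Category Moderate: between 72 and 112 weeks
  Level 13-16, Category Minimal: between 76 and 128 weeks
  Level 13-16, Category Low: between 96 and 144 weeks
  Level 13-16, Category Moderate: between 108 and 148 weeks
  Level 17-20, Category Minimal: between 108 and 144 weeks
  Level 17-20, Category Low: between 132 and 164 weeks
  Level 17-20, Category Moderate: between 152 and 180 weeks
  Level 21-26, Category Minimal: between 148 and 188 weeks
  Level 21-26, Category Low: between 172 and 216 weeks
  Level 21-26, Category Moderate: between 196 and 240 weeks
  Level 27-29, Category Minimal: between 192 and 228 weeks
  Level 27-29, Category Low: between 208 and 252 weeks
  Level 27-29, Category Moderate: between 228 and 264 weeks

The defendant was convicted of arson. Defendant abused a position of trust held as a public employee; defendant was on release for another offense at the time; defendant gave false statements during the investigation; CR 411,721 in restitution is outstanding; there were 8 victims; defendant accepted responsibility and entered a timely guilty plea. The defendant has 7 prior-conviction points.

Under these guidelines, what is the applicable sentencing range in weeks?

108-148 weeks

Base offense level for arson: 11.
R1 applies: 11 + 1 = 12.
R2 applies: 12 − 4 = 8.
R4 applies: 8 + 2 = 10.
R5 applies: 10 + 2 = 12.
R7 applies: 12 + 2 = 14.
R8 applies (level before this adjustment is 14 < 20, so +1): 14 + 1 = 15.
Final offense level: 15.
Criminal history: 7 prior points → Category Moderate (7+).
Level 15 falls in the 13-16 band.
Grid: Level 13-16 × Category Moderate = 108-148 weeks.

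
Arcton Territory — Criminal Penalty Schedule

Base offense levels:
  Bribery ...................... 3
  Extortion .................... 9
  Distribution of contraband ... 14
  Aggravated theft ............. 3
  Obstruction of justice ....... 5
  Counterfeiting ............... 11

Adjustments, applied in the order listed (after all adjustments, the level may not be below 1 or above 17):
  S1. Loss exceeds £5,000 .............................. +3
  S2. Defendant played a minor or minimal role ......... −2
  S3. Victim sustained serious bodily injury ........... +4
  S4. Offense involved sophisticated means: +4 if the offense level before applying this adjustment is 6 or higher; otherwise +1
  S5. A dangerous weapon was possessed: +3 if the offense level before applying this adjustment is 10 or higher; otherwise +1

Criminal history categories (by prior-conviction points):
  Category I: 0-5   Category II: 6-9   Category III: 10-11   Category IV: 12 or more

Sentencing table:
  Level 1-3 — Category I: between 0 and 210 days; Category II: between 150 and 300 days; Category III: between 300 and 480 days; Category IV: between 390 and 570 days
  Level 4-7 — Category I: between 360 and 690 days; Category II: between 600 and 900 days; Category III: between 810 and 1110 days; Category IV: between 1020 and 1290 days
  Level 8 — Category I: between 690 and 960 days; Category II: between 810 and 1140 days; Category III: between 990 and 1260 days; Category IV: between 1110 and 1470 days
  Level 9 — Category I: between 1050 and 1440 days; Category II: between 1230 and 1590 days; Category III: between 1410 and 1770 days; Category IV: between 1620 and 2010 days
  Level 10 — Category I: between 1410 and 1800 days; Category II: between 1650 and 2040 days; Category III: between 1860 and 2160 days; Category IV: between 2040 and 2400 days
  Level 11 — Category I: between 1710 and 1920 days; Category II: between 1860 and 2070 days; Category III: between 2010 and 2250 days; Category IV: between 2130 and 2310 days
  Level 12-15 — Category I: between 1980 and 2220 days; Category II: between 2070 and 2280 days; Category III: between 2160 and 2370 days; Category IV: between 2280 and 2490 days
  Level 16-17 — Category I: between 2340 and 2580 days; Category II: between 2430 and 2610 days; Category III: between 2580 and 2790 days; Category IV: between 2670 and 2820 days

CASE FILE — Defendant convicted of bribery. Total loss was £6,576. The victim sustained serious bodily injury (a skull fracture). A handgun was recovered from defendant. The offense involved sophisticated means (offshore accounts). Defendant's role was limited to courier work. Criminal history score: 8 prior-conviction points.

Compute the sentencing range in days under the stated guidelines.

2070-2280 days

Base offense level for bribery: 3.
S1 applies: 3 + 3 = 6.
S2 applies: 6 − 2 = 4.
S3 applies: 4 + 4 = 8.
S4 applies (level before this adjustment is 8 ≥ 6, so +4): 8 + 4 = 12.
S5 applies (level before this adjustment is 12 ≥ 10, so +3): 12 + 3 = 15.
Final offense level: 15.
Criminal history: 8 prior points → Category II (6-9).
Level 15 falls in the 12-15 band.
Grid: Level 12-15 × Category II = 2070-2280 days.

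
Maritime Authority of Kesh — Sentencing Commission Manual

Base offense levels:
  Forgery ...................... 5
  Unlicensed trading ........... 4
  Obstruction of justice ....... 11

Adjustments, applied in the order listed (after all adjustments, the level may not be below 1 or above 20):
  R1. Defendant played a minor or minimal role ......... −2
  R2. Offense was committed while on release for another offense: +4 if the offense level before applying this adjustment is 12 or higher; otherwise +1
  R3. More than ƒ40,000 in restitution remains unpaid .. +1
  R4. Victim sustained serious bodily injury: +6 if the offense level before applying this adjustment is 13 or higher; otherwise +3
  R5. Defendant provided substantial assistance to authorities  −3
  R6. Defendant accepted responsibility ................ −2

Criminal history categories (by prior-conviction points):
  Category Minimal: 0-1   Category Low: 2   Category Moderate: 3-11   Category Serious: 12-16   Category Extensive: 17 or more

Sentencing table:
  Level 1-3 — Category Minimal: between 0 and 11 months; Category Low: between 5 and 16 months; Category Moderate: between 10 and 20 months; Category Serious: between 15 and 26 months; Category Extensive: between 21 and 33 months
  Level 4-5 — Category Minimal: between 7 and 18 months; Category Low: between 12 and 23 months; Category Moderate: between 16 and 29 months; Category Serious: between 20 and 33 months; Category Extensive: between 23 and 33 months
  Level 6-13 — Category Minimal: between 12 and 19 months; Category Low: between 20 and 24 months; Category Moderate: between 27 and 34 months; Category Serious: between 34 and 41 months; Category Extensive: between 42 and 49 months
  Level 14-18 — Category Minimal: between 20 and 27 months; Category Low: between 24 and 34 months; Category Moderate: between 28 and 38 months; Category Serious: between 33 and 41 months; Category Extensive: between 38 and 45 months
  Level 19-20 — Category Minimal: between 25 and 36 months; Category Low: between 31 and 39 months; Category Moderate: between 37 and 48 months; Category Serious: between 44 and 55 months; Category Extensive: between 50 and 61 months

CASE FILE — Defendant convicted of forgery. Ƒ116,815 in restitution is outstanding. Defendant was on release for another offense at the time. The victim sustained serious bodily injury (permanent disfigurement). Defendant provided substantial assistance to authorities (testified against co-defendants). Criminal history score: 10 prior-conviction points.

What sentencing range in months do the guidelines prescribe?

27-34 months

Base offense level for forgery: 5.
R2 applies (level before this adjustment is 5 < 12, so +1): 5 + 1 = 6.
R3 applies: 6 + 1 = 7.
R4 applies (level before this adjustment is 7 < 13, so +3): 7 + 3 = 10.
R5 applies: 10 − 3 = 7.
Final offense level: 7.
Criminal history: 10 prior points → Category Moderate (3-11).
Level 7 falls in the 6-13 band.
Grid: Level 6-13 × Category Moderate = 27-34 months.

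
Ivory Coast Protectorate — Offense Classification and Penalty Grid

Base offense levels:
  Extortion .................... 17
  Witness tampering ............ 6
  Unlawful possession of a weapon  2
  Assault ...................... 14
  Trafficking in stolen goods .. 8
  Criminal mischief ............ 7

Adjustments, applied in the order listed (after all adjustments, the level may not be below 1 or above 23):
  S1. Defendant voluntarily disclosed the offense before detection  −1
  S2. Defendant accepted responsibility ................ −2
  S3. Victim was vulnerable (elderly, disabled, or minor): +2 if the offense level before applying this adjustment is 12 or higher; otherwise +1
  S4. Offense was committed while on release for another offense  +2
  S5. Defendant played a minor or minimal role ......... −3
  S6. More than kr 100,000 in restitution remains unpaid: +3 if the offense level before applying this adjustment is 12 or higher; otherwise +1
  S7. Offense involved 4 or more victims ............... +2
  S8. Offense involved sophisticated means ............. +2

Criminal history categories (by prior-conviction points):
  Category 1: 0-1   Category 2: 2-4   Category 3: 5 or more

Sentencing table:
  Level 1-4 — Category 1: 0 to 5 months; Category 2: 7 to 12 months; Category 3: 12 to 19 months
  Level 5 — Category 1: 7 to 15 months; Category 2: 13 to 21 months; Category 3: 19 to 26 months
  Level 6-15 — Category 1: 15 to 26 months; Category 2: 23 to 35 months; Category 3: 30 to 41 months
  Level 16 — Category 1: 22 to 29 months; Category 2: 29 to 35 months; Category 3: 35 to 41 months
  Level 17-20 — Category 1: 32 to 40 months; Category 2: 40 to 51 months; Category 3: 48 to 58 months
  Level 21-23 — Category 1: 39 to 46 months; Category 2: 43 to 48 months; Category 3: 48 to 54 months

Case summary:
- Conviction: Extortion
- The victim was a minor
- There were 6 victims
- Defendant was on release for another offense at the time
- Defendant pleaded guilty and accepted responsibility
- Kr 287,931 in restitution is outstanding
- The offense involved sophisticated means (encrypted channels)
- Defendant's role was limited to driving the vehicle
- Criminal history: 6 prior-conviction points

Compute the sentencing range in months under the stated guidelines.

48-54 months

Base offense level for extortion: 17.
S2 applies: 17 − 2 = 15.
S3 applies (level before this adjustment is 15 ≥ 12, so +2): 15 + 2 = 17.
S4 applies: 17 + 2 = 19.
S5 applies: 19 − 3 = 16.
S6 applies (level before this adjustment is 16 ≥ 12, so +3): 16 + 3 = 19.
S7 applies: 19 + 2 = 21.
S8 applies: 21 + 2 = 23.
Final offense level: 23.
Criminal history: 6 prior points → Category 3 (5+).
Level 23 falls in the 21-23 band.
Grid: Level 21-23 × Category 3 = 48-54 months.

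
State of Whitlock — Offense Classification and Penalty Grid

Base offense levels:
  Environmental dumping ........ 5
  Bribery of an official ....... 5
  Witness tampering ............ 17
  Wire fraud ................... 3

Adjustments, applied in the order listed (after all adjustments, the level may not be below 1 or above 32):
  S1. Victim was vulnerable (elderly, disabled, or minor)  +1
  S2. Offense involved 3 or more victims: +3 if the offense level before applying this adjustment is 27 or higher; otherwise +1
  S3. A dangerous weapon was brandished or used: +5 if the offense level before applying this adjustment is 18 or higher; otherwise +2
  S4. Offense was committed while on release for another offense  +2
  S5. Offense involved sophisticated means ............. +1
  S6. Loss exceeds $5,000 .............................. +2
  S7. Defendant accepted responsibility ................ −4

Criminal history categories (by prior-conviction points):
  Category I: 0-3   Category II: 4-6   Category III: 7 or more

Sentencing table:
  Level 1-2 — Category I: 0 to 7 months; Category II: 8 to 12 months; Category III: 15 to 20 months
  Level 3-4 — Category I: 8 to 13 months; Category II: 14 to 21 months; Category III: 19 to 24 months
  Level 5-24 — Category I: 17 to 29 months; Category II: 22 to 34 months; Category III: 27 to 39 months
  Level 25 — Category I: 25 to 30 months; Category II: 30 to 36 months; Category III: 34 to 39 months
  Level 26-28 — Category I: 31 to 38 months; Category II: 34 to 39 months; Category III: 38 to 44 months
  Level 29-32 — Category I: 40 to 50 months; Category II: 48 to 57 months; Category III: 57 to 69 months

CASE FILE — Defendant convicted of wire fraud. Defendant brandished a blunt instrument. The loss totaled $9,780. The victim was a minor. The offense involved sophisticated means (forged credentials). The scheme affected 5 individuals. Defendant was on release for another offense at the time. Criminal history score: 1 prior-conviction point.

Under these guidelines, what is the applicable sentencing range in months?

Base offense level for wire fraud: 3.
S1 applies: 3 + 1 = 4.
S2 applies (level before this adjustment is 4 < 27, so +1): 4 + 1 = 5.
S3 applies (level before this adjustment is 5 < 18, so +2): 5 + 2 = 7.
S4 applies: 7 + 2 = 9.
S5 applies: 9 + 1 = 10.
S6 applies: 10 + 2 = 12.
S7 does not apply.
Final offense level: 12.
Criminal history: 1 prior point → Category I (0-3).
Level 12 falls in the 5-24 band.
Grid: Level 5-24 × Category I = 17-29 months.

17-29 months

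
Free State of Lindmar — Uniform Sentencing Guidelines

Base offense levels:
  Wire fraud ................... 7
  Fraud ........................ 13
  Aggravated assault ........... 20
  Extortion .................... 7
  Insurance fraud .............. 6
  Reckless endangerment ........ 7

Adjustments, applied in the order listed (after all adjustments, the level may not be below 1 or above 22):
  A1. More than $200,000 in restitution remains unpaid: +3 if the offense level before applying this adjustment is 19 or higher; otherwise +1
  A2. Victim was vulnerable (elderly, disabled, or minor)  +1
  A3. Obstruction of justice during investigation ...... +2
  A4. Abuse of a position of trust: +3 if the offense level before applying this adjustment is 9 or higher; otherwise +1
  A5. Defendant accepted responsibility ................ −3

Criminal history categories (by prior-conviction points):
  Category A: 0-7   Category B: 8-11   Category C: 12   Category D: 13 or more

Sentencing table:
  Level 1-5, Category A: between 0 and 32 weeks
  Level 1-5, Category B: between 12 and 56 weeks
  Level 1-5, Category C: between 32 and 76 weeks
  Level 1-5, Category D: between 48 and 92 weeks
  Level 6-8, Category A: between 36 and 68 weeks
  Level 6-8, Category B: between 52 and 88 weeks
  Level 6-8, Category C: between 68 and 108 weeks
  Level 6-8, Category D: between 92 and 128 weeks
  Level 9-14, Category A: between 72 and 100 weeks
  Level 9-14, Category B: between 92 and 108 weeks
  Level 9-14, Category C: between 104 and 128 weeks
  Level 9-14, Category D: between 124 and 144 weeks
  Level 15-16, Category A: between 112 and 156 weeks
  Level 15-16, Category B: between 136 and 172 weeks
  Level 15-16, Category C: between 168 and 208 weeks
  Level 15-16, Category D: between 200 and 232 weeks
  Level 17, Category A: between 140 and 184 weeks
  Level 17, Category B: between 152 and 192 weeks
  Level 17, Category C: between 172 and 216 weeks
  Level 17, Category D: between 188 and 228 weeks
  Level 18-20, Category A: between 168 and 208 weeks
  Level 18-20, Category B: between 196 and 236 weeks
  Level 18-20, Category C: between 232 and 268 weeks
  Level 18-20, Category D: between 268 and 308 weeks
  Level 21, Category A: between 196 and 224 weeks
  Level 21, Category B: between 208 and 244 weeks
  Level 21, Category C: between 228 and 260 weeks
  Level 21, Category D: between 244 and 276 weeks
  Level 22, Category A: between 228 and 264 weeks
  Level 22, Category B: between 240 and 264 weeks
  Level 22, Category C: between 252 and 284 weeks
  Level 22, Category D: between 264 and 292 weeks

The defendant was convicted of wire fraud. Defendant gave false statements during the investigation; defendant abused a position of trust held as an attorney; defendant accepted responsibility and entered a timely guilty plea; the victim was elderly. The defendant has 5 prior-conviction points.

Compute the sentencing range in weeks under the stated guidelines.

Base offense level for wire fraud: 7.
A2 applies: 7 + 1 = 8.
A3 applies: 8 + 2 = 10.
A4 applies (level before this adjustment is 10 ≥ 9, so +3): 10 + 3 = 13.
A5 applies: 13 − 3 = 10.
Final offense level: 10.
Criminal history: 5 prior points → Category A (0-7).
Level 10 falls in the 9-14 band.
Grid: Level 9-14 × Category A = 72-100 weeks.

72-100 weeks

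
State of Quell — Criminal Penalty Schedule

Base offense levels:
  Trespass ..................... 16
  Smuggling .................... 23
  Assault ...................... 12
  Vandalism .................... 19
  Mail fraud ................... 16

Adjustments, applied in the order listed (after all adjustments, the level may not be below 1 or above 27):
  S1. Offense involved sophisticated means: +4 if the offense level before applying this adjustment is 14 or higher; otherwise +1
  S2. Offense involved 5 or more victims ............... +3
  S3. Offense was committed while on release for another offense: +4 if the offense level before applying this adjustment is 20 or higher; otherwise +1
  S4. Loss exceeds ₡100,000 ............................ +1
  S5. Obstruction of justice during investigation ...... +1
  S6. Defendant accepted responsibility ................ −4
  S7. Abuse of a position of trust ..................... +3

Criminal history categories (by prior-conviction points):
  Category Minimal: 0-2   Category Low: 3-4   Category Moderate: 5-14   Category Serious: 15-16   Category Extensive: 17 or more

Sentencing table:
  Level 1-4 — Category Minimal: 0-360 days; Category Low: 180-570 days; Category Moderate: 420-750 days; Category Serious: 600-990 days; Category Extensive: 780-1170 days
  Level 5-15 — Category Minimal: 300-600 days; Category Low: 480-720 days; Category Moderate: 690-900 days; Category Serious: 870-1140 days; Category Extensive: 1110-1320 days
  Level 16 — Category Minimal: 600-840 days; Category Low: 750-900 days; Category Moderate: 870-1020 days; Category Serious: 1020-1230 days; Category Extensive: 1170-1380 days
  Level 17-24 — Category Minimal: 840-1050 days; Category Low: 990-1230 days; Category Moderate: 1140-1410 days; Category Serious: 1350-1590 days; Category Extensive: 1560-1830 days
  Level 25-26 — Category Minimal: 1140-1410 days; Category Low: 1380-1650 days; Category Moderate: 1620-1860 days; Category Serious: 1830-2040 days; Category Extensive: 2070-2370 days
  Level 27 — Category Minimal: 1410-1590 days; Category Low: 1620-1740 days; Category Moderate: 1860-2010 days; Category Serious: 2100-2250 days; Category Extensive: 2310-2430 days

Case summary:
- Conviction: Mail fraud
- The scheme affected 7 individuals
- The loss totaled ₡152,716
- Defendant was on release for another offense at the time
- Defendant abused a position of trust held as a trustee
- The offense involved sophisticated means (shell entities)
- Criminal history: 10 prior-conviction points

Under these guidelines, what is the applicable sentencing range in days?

Base offense level for mail fraud: 16.
S1 applies (level before this adjustment is 16 ≥ 14, so +4): 16 + 4 = 20.
S2 applies: 20 + 3 = 23.
S3 applies (level before this adjustment is 23 ≥ 20, so +4): 23 + 4 = 27.
S4 applies: 27 + 1 = 28.
S5 does not apply.
S7 applies: 28 + 3 = 31.
Level 31 exceeds the maximum of 27; capped at 27.
Final offense level: 27.
Criminal history: 10 prior points → Category Moderate (5-14).
Level 27 falls in the 27 band.
Grid: Level 27 × Category Moderate = 1860-2010 days.

1860-2010 days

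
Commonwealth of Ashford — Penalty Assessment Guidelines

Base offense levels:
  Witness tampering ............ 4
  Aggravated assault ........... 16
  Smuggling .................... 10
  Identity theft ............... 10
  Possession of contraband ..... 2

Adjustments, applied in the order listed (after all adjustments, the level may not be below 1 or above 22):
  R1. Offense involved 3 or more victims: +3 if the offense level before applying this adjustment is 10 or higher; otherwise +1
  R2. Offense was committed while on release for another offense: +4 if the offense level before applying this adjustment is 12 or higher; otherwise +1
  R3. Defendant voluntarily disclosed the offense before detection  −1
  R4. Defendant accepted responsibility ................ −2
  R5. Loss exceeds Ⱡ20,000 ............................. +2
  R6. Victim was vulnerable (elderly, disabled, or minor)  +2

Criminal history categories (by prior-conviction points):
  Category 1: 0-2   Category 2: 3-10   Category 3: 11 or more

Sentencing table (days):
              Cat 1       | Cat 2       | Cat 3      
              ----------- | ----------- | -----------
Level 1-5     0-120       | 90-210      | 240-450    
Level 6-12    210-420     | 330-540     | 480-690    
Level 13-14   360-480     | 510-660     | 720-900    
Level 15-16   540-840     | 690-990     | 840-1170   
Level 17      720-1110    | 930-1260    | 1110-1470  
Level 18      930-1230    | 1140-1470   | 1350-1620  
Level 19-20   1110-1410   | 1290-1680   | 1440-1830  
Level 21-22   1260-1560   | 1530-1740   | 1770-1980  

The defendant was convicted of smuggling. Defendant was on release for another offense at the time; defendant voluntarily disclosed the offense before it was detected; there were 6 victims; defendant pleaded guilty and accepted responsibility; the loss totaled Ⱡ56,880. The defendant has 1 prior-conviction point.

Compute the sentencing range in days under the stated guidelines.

Base offense level for smuggling: 10.
R1 applies (level before this adjustment is 10 ≥ 10, so +3): 10 + 3 = 13.
R2 applies (level before this adjustment is 13 ≥ 12, so +4): 13 + 4 = 17.
R3 applies: 17 − 1 = 16.
R4 applies: 16 − 2 = 14.
R5 applies: 14 + 2 = 16.
R6 does not apply.
Final offense level: 16.
Criminal history: 1 prior point → Category 1 (0-2).
Level 16 falls in the 15-16 band.
Grid: Level 15-16 × Category 1 = 540-840 days.

540-840 days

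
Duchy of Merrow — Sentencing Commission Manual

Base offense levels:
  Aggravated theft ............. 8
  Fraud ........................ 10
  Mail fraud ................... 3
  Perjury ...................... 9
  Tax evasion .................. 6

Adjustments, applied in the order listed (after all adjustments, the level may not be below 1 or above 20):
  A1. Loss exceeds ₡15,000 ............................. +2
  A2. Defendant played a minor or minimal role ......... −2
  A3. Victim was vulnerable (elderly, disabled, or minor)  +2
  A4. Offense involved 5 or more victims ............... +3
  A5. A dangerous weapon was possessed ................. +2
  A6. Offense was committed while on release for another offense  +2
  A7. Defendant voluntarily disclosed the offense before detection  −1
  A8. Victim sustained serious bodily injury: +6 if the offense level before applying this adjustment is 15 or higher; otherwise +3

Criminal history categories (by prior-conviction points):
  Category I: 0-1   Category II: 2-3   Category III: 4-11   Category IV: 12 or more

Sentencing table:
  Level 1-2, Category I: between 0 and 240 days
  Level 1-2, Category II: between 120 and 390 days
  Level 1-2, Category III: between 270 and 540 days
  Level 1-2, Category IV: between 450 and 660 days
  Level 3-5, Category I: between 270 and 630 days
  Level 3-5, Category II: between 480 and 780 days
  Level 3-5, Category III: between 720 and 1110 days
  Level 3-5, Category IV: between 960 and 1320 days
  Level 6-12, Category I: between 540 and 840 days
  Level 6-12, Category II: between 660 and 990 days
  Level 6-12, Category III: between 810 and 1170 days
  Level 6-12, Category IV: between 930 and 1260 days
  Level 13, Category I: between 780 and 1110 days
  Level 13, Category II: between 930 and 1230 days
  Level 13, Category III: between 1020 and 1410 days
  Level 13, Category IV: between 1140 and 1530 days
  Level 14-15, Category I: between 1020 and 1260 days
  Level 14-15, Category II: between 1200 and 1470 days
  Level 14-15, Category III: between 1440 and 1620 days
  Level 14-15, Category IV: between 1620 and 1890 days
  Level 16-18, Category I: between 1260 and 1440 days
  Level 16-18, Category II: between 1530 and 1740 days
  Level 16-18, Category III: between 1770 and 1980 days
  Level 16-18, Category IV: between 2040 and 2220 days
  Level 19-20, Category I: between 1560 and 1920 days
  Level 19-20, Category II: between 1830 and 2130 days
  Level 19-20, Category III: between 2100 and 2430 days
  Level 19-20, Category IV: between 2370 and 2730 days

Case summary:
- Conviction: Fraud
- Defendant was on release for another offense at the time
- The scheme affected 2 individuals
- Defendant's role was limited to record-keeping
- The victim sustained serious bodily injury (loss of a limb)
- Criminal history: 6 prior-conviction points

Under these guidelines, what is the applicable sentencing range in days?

Base offense level for fraud: 10.
A1 does not apply.
A2 applies: 10 − 2 = 8.
A4 does not apply.
A6 applies: 8 + 2 = 10.
A7 does not apply.
A8 applies (level before this adjustment is 10 < 15, so +3): 10 + 3 = 13.
Final offense level: 13.
Criminal history: 6 prior points → Category III (4-11).
Level 13 falls in the 13 band.
Grid: Level 13 × Category III = 1020-1410 days.

1020-1410 days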